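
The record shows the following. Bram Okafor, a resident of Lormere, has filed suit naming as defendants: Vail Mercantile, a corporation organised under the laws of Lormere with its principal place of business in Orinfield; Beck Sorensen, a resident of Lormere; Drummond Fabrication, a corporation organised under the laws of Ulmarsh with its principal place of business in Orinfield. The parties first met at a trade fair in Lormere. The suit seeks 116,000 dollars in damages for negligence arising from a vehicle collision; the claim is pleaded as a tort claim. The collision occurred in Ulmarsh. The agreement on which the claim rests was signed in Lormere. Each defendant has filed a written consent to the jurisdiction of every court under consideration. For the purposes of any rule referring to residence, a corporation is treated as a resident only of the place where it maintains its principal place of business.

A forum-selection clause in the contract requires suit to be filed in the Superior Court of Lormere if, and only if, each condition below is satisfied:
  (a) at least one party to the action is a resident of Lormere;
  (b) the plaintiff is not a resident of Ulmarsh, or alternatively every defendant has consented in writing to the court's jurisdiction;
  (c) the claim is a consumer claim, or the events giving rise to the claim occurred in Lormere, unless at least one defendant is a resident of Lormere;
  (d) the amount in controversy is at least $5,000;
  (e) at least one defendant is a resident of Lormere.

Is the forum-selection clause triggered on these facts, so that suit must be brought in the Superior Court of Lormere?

The Superior Court of Lormere:
  (a) Bram Okafor resides in Lormere. Condition met.
  (b) The plaintiff resides in Lormere, which is not Ulmarsh, so this disjunct is met. Condition met.
  (c) The claim is a tort claim, not a consumer claim; the operative events occurred in Ulmarsh, not Lormere — none of the alternatives is met. However, Beck Sorensen resides in Lormere, so the 'unless' proviso supplies this condition. Condition met.
  (d) The amount in controversy is USD 116,000, which meets the USD 5,000 floor. Met.
  (e) Beck Sorensen resides in Lormere. Condition met.
  → Forum clause is triggered.

Yes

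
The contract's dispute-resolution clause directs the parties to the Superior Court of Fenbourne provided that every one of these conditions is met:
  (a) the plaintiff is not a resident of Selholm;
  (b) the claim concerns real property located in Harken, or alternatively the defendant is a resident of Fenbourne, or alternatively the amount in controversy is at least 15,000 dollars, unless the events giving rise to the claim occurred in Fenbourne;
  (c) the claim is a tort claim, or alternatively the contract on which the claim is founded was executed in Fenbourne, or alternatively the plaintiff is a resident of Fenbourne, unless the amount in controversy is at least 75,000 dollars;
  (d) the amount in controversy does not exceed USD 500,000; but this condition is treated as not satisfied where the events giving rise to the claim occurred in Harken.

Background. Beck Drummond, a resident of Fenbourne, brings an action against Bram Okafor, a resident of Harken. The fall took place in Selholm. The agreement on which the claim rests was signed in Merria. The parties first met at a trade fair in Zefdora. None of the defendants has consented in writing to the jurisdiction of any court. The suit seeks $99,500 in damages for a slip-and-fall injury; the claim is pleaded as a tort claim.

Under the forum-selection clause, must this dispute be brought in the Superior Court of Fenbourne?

Yes

The Superior Court of Fenbourne:
  (a) The plaintiff resides in Fenbourne, which is not Selholm. Condition met.
  (b) The amount in controversy is 99,500 dollars, which meets the $15,000 floor — that alternative is enough. Condition met.
  (c) The claim is a tort claim, which satisfies one of the alternatives. Condition met.
  (d) The amount in controversy is USD 99,500, within the 500,000 dollars ceiling. And the carve-out is inapplicable — the operative events occurred in Selholm, not Harken. Condition met.
  → The clause applies.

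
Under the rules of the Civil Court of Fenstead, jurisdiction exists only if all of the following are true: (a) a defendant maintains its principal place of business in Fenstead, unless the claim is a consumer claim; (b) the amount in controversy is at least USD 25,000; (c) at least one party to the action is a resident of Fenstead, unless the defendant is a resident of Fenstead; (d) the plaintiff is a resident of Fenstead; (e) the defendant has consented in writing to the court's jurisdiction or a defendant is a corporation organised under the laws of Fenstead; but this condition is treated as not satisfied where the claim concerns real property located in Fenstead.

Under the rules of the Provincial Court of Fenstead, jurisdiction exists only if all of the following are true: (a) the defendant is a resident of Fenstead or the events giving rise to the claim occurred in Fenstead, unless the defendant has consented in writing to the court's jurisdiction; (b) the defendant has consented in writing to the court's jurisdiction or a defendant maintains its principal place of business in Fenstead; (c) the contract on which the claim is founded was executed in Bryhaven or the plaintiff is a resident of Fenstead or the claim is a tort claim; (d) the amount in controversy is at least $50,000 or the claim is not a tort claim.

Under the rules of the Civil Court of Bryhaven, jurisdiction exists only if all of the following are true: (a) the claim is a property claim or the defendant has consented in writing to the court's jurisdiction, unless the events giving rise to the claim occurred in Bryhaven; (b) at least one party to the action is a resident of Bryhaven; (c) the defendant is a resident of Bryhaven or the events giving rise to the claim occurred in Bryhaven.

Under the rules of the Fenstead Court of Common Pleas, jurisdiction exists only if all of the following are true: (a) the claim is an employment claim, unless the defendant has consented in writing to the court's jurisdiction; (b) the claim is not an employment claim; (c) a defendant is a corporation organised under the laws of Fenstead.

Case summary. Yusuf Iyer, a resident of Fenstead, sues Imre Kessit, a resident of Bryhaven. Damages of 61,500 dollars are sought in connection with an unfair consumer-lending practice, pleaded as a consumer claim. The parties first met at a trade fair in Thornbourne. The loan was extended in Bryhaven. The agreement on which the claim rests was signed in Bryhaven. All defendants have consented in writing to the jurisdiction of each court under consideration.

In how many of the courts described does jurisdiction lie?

3

The Civil Court of Fenstead:
  (a) No defendant is a corporation. But the claim is a consumer claim, and the 'unless' clause therefore excuses the requirement. Condition met.
  (b) The amount in controversy is USD 61,500, which meets the USD 25,000 floor. Satisfied.
  (c) Yusuf Iyer resides in Fenstead. Satisfied.
  (d) The plaintiff resides in Fenstead. Met.
  (e) Every defendant has filed written consent, so one alternative holds. The carve-out does not apply: the claim does not concern real property. Satisfied.
  → Every requirement is satisfied — jurisdiction.
The Provincial Court of Fenstead:
  (a) The defendant resides in Bryhaven, not Fenstead; the operative events occurred in Bryhaven, not Fenstead — every alternative fails. However, every defendant has filed written consent, so the 'unless' proviso supplies this condition. Satisfied.
  (b) Every defendant has filed written consent, so one alternative holds. Satisfied.
  (c) The contract was executed in Bryhaven, which satisfies one of the alternatives. Condition met.
  (d) The amount in controversy is $61,500, which meets the USD 50,000 floor, so one alternative holds. Met.
  → Jurisdiction lies.
The Civil Court of Bryhaven:
  (a) Every defendant has filed written consent — that alternative is enough. Met.
  (b) Imre Kessit resides in Bryhaven. Condition met.
  (c) The defendant resides in Bryhaven — that alternative is enough. Met.
  → Jurisdiction lies.
The Fenstead Court of Common Pleas:
  (a) The claim is a consumer claim, not an employment claim. However, every defendant has filed written consent, so the 'unless' proviso supplies this condition. Satisfied.
  (b) The claim is a consumer claim, not an employment claim. Condition met.
  (c) No defendant is a corporation. Not met.
  → At least one condition fails; no jurisdiction.
Courts with jurisdiction: the Civil Court of Fenstead, the Provincial Court of Fenstead, the Civil Court of Bryhaven — 3 in total.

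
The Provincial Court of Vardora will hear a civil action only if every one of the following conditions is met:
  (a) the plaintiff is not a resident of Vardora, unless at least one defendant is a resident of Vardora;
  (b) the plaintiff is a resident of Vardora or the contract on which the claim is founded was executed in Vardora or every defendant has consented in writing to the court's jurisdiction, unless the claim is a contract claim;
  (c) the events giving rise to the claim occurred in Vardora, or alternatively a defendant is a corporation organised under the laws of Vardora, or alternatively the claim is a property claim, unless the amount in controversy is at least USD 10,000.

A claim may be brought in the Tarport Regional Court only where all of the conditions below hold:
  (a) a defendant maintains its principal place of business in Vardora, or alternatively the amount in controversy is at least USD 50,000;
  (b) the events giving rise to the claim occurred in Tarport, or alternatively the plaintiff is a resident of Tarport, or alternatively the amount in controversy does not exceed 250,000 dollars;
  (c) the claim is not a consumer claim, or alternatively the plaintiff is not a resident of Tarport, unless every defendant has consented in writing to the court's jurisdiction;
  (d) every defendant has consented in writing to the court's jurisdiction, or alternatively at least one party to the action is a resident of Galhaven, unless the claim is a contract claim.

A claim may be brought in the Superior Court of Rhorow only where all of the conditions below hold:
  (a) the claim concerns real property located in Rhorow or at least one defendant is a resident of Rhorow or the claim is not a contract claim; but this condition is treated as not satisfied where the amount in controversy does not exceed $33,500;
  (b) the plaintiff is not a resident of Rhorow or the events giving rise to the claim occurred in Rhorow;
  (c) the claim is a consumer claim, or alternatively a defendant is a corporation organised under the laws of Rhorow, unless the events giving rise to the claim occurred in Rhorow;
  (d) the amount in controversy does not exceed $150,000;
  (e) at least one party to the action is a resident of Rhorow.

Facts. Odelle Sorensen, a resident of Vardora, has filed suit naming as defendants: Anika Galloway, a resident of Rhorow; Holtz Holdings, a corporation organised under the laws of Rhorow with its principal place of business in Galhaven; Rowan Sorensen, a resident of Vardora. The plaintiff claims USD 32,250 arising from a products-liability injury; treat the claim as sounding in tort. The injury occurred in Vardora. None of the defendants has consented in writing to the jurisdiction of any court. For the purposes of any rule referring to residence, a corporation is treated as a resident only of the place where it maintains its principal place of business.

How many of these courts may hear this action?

1

The Provincial Court of Vardora:
  (a) The plaintiff resides in Vardora. But Rowan Sorensen resides in Vardora, and the 'unless' clause therefore excuses the requirement. Satisfied.
  (b) The plaintiff resides in Vardora, so this disjunct is met. Condition met.
  (c) The operative events occurred in Vardora, which satisfies one of the alternatives. Satisfied.
  → All conditions met; jurisdiction exists.
The Tarport Regional Court:
  (a) The corporate defendant(s) have their principal place of business in Galhaven, not Vardora; the amount in controversy is $32,250, below the USD 50,000 floor — every alternative fails. Fails.
  (b) The amount in controversy is $32,250, within the 250,000 dollars ceiling, which satisfies one of the alternatives. Condition met.
  (c) The claim is a tort claim, not a consumer claim — that alternative is enough. Condition met.
  (d) Holtz Holdings resides in Galhaven, so one alternative holds. Met.
  → Not every requirement is met — no jurisdiction.
The Superior Court of Rhorow:
  (a) Anika Galloway resides in Rhorow, so one alternative holds. But the amount in controversy is USD 32,250, within the $33,500 ceiling, triggering the carve-out and defeating this condition. Not satisfied.
  (b) The plaintiff resides in Vardora, which is not Rhorow, which satisfies one of the alternatives. Met.
  (c) Holtz Holdings is organised under the laws of Rhorow, which satisfies one of the alternatives. Satisfied.
  (d) The amount in controversy is $32,250, within the 150,000 dollars ceiling. Condition met.
  (e) Anika Galloway resides in Rhorow. Condition met.
  → No jurisdiction.
Courts with jurisdiction: the Provincial Court of Vardora — 1 in total.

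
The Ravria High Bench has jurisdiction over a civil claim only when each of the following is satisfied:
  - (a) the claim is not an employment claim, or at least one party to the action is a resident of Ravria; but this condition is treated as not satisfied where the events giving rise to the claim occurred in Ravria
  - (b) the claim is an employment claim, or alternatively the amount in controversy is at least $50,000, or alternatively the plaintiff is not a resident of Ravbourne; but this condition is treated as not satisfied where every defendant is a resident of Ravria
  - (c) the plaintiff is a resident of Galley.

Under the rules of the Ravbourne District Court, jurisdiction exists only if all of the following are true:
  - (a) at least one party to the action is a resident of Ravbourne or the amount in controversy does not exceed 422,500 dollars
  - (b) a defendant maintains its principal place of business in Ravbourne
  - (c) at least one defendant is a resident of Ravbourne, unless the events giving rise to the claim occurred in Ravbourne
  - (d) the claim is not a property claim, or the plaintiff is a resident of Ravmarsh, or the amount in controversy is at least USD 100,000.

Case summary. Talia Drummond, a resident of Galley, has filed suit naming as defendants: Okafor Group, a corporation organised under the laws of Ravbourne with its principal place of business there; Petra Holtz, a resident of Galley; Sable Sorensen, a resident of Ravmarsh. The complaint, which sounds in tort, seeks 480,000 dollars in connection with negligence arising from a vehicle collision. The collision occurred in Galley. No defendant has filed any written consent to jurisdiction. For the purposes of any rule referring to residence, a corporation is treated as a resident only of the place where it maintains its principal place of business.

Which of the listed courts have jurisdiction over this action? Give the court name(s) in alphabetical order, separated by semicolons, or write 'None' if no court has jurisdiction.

the Ravbourne District Court; the Ravria High Bench

The Ravria High Bench:
  (a) The claim is a tort claim, not an employment claim — that alternative is enough. The exception is not triggered, since the operative events occurred in Galley, not Ravria. Satisfied.
  (b) The amount in controversy is USD 480,000, which meets the 50,000 dollars floor, so this disjunct is met. And the carve-out is inapplicable — the defendants reside as follows — Okafor Group in Ravbourne, Petra Holtz in Galley, Sable Sorensen in Ravmarsh — not all in Ravria. Condition met.
  (c) The plaintiff resides in Galley. Satisfied.
  → Every requirement is satisfied — jurisdiction.
The Ravbourne District Court:
  (a) Okafor Group resides in Ravbourne, so one alternative holds. Satisfied.
  (b) Okafor Group has its principal place of business in Ravbourne. Condition met.
  (c) Okafor Group resides in Ravbourne. Condition met.
  (d) The claim is a tort claim, not a property claim, so one alternative holds. Satisfied.
  → All conditions met; jurisdiction exists.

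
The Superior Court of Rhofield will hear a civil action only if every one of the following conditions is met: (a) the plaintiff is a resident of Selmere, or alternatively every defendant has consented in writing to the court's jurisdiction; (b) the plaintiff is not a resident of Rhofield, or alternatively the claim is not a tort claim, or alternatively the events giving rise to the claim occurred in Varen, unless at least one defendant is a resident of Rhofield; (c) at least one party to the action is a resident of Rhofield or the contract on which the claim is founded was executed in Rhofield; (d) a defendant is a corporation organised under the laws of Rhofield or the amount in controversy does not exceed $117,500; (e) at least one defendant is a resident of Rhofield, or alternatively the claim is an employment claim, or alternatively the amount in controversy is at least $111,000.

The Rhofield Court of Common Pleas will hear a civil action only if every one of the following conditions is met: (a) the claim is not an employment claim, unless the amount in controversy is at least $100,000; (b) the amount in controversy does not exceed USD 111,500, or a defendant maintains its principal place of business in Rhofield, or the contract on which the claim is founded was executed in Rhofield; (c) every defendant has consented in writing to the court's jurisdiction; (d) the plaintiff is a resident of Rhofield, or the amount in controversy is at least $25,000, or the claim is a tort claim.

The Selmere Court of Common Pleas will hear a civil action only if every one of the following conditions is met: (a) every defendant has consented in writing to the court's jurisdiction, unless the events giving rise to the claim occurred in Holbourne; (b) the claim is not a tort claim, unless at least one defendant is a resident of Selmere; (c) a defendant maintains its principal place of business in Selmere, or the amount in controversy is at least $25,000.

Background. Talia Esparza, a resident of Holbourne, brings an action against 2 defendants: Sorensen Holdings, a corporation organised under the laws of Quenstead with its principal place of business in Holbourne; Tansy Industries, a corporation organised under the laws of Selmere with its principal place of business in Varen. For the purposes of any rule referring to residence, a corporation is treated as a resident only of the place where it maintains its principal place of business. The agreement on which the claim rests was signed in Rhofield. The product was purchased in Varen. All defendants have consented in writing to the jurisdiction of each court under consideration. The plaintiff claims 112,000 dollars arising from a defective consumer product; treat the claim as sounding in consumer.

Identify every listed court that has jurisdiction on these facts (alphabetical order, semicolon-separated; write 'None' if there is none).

The Superior Court of Rhofield:
  (a) Every defendant has filed written consent — that alternative is enough. Met.
  (b) The plaintiff resides in Holbourne, which is not Rhofield, so this disjunct is met. Condition met.
  (c) The contract was executed in Rhofield, so one alternative holds. Satisfied.
  (d) The amount in controversy is USD 112,000, within the USD 117,500 ceiling, so one alternative holds. Satisfied.
  (e) The amount in controversy is $112,000, which meets the $111,000 floor, which satisfies one of the alternatives. Satisfied.
  → Jurisdiction lies.
The Rhofield Court of Common Pleas:
  (a) The claim is a consumer claim, not an employment claim. Met.
  (b) The contract was executed in Rhofield, so one alternative holds. Condition met.
  (c) Every defendant has filed written consent. Condition met.
  (d) The amount in controversy is USD 112,000, which meets the USD 25,000 floor — that alternative is enough. Satisfied.
  → Jurisdiction lies.
The Selmere Court of Common Pleas:
  (a) Every defendant has filed written consent. Satisfied.
  (b) The claim is a consumer claim, not a tort claim. Satisfied.
  (c) The amount in controversy is USD 112,000, which meets the 25,000 dollars floor, which satisfies one of the alternatives. Condition met.
  → Every requirement is satisfied — jurisdiction.

the Rhofield Court of Common Pleas; the Selmere Court of Common Pleas; the Superior Court of Rhofield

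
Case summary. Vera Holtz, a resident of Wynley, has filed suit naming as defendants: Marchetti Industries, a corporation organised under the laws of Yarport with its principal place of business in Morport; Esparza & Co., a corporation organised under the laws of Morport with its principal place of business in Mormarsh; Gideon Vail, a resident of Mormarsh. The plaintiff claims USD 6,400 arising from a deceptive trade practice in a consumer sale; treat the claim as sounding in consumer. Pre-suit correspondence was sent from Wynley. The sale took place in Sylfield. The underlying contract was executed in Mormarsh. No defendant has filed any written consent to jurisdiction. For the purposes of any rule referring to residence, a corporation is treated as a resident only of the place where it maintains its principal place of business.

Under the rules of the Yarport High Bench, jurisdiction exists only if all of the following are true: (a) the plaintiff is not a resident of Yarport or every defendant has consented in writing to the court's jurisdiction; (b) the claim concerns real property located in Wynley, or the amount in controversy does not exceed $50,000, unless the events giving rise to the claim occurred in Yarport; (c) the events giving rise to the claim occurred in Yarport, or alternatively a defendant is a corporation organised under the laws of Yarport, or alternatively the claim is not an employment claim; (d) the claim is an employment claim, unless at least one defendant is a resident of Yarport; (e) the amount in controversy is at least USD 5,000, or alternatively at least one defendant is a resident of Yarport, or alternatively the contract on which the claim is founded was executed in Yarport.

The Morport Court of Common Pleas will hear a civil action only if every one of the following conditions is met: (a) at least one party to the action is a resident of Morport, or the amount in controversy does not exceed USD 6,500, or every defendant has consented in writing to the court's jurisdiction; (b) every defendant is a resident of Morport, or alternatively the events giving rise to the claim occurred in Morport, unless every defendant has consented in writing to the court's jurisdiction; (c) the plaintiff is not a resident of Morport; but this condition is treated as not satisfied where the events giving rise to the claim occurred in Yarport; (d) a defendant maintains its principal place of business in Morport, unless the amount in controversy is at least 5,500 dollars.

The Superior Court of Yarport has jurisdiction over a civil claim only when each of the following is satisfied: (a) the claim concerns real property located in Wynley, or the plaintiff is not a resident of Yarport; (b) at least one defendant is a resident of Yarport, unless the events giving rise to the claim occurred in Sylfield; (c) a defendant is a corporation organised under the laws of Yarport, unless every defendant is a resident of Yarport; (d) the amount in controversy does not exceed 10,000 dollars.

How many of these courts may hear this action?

The Yarport High Bench:
  (a) The plaintiff resides in Wynley, which is not Yarport, which satisfies one of the alternatives. Met.
  (b) The amount in controversy is 6,400 dollars, within the 50,000 dollars ceiling, which satisfies one of the alternatives. Met.
  (c) Marchetti Industries is organised under the laws of Yarport — that alternative is enough. Satisfied.
  (d) The claim is a consumer claim, not an employment claim. And no defendant resides in Yarport (they reside in Morport, Mormarsh, Mormarsh), so the proviso does not save it. Not satisfied.
  (e) The amount in controversy is 6,400 dollars, which meets the USD 5,000 floor, so one alternative holds. Met.
  → No jurisdiction.
The Morport Court of Common Pleas:
  (a) Marchetti Industries resides in Morport, so one alternative holds. Met.
  (b) The defendants reside as follows — Marchetti Industries in Morport, Esparza & Co. in Mormarsh, Gideon Vail in Mormarsh — not all in Morport; the operative events occurred in Sylfield, not Morport — every alternative fails. And no such written consent has been filed, so the proviso does not save it. Condition not met.
  (c) The plaintiff resides in Wynley, which is not Morport. The carve-out does not apply: the operative events occurred in Sylfield, not Yarport. Condition met.
  (d) Marchetti Industries has its principal place of business in Morport. Satisfied.
  → No jurisdiction.
The Superior Court of Yarport:
  (a) The plaintiff resides in Wynley, which is not Yarport, so one alternative holds. Satisfied.
  (b) No defendant resides in Yarport (they reside in Morport, Mormarsh, Mormarsh). The proviso rescues it, though: the operative events occurred in Sylfield. Met.
  (c) Marchetti Industries is organised under the laws of Yarport. Met.
  (d) The amount in controversy is USD 6,400, within the $10,000 ceiling. Met.
  → The court has jurisdiction.
Courts with jurisdiction: the Superior Court of Yarport — 1 in total.

1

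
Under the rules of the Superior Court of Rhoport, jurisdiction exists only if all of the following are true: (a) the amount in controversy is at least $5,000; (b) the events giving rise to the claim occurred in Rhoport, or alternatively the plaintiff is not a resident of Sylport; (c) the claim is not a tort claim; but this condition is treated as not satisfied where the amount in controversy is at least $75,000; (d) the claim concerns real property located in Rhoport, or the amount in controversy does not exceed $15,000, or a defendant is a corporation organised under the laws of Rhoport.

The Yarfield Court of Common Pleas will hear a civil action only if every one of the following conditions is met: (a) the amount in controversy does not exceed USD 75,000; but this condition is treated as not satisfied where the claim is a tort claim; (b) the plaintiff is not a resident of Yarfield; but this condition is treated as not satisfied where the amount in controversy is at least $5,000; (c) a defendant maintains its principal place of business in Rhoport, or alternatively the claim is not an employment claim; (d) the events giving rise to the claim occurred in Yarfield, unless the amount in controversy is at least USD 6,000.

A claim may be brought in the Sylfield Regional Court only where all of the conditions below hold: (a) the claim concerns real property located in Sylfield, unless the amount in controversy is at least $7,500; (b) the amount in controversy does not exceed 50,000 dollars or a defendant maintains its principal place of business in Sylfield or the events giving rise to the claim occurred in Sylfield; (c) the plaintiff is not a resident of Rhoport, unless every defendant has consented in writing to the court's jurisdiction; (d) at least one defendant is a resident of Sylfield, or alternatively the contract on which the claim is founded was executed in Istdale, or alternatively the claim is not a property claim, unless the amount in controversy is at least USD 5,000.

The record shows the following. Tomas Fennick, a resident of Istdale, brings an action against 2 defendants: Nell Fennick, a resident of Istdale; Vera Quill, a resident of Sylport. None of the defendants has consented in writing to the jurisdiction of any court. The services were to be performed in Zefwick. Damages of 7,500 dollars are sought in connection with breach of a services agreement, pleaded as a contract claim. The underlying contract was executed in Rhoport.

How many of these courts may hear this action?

The Superior Court of Rhoport:
  (a) The amount in controversy is 7,500 dollars, which meets the $5,000 floor. Condition met.
  (b) The plaintiff resides in Istdale, which is not Sylport — that alternative is enough. Condition met.
  (c) The claim is a contract claim, not a tort claim. The exception is not triggered, since the amount in controversy is 7,500 dollars, below the USD 75,000 floor. Met.
  (d) The amount in controversy is USD 7,500, within the USD 15,000 ceiling, which satisfies one of the alternatives. Met.
  → Every requirement is satisfied — jurisdiction.
The Yarfield Court of Common Pleas:
  (a) The amount in controversy is USD 7,500, within the 75,000 dollars ceiling. The carve-out does not apply: the claim is a contract claim, not a tort claim. Satisfied.
  (b) The plaintiff resides in Istdale, which is not Yarfield. However, the amount in controversy is 7,500 dollars, which meets the $5,000 floor, which falls within the stated exception and so defeats the condition. Not met.
  (c) The claim is a contract claim, not an employment claim — that alternative is enough. Satisfied.
  (d) The operative events occurred in Zefwick, not Yarfield. But the amount in controversy is $7,500, which meets the 6,000 dollars floor, and the 'unless' clause therefore excuses the requirement. Satisfied.
  → No jurisdiction.
The Sylfield Regional Court:
  (a) The claim does not concern real property. But the amount in controversy is 7,500 dollars, which meets the 7,500 dollars floor, and the 'unless' clause therefore excuses the requirement. Condition met.
  (b) The amount in controversy is USD 7,500, within the 50,000 dollars ceiling, which satisfies one of the alternatives. Met.
  (c) The plaintiff resides in Istdale, which is not Rhoport. Condition met.
  (d) The claim is a contract claim, not a property claim — that alternative is enough. Met.
  → Jurisdiction lies.
Courts with jurisdiction: the Superior Court of Rhoport, the Sylfield Regional Court — 2 in total.

2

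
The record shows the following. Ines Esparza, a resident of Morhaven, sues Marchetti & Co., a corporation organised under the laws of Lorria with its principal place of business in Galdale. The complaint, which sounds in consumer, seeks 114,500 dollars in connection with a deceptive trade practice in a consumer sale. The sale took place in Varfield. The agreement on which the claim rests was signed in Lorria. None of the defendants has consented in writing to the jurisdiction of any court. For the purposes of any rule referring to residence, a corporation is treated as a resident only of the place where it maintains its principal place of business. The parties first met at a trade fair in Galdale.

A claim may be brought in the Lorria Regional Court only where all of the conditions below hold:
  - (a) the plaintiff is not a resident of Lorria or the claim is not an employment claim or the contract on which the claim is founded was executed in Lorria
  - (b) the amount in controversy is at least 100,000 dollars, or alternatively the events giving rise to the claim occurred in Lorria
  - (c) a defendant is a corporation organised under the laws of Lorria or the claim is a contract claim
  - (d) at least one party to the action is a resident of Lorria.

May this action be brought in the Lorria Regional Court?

The Lorria Regional Court:
  (a) The plaintiff resides in Morhaven, which is not Lorria, so one alternative holds. Met.
  (b) The amount in controversy is 114,500 dollars, which meets the USD 100,000 floor, which satisfies one of the alternatives. Satisfied.
  (c) Marchetti & Co. is organised under the laws of Lorria, which satisfies one of the alternatives. Condition met.
  (d) No party resides in Lorria. Fails.
  → Not every requirement is met — no jurisdiction.

No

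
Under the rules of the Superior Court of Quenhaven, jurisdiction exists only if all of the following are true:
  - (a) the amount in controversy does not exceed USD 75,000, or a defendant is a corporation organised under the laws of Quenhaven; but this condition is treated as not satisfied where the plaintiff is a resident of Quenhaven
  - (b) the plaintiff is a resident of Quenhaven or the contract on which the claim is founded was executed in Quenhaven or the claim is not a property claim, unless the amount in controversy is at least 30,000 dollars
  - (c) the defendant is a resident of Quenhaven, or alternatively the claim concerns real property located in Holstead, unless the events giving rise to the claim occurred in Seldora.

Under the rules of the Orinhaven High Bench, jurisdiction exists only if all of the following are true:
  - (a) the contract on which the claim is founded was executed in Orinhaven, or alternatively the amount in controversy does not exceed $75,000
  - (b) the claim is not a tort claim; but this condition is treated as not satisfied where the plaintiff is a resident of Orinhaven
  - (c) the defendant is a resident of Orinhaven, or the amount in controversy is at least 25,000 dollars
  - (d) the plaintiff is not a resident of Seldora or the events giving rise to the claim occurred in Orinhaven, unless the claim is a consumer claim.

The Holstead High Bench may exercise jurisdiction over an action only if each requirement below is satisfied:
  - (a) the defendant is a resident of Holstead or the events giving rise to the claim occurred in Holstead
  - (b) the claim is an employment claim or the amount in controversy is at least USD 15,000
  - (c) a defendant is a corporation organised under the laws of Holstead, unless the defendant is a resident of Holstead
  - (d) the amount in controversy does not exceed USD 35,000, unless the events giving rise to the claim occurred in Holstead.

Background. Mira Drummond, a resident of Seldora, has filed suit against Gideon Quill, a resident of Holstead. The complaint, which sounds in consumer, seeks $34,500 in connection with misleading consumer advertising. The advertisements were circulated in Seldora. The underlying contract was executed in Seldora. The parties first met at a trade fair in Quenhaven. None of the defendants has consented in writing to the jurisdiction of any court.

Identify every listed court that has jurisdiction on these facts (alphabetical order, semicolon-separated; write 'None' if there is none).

The Superior Court of Quenhaven:
  (a) The amount in controversy is USD 34,500, within the 75,000 dollars ceiling, which satisfies one of the alternatives. The exception is not triggered, since the plaintiff resides in Seldora, not Quenhaven. Condition met.
  (b) The claim is a consumer claim, not a property claim — that alternative is enough. Condition met.
  (c) The defendant resides in Holstead, not Quenhaven; the claim does not concern real property — none of the alternatives is met. The proviso rescues it, though: the operative events occurred in Seldora. Satisfied.
  → All conditions met; jurisdiction exists.
The Orinhaven High Bench:
  (a) The amount in controversy is USD 34,500, within the $75,000 ceiling, so this disjunct is met. Met.
  (b) The claim is a consumer claim, not a tort claim. The exception is not triggered, since the plaintiff resides in Seldora, not Orinhaven. Condition met.
  (c) The amount in controversy is $34,500, which meets the 25,000 dollars floor — that alternative is enough. Met.
  (d) The plaintiff resides in Seldora; the operative events occurred in Seldora, not Orinhaven — none of the alternatives is met. However, the claim is a consumer claim, so the 'unless' proviso supplies this condition. Condition met.
  → Jurisdiction lies.
The Holstead High Bench:
  (a) The defendant resides in Holstead, so one alternative holds. Met.
  (b) The amount in controversy is USD 34,500, which meets the USD 15,000 floor — that alternative is enough. Met.
  (c) No defendant is a corporation. But the defendant resides in Holstead, and the 'unless' clause therefore excuses the requirement. Condition met.
  (d) The amount in controversy is $34,500, within the USD 35,000 ceiling. Met.
  → Jurisdiction lies.

the Holstead High Bench; the Orinhaven High Bench; the Superior Court of Quenhaven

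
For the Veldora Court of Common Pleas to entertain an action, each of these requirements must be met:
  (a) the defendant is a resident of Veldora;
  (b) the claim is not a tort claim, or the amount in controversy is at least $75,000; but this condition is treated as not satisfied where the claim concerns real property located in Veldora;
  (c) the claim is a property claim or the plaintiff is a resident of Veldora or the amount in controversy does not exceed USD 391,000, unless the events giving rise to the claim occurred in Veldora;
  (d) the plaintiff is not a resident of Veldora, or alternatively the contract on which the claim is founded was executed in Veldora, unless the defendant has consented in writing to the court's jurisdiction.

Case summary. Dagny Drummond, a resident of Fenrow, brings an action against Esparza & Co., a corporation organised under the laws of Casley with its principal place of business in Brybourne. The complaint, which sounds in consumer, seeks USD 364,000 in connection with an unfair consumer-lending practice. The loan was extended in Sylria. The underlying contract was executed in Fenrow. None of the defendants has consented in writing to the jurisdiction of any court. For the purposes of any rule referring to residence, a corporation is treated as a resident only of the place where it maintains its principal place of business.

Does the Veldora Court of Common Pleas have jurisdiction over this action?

No

The Veldora Court of Common Pleas:
  (a) The defendant resides in Brybourne, not Veldora. Not met.
  (b) The claim is a consumer claim, not a tort claim, which satisfies one of the alternatives. And the carve-out is inapplicable — the claim does not concern real property. Met.
  (c) The amount in controversy is 364,000 dollars, within the 391,000 dollars ceiling, so one alternative holds. Condition met.
  (d) The plaintiff resides in Fenrow, which is not Veldora — that alternative is enough. Satisfied.
  → Not every requirement is met — no jurisdiction.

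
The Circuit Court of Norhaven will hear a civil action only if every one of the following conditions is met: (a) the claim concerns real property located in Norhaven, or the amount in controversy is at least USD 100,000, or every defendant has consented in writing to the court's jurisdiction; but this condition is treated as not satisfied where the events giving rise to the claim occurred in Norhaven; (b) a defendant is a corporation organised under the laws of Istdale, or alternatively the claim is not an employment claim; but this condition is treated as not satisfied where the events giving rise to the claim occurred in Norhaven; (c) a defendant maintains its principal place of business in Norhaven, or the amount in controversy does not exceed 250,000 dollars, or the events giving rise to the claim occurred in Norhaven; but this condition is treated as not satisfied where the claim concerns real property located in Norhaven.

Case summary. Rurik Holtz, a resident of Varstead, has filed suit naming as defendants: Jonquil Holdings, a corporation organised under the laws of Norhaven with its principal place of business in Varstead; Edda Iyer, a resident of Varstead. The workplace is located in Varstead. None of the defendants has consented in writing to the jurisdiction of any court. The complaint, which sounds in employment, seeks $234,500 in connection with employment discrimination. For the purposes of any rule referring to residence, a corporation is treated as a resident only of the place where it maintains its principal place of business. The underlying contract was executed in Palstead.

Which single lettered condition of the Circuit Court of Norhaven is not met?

The Circuit Court of Norhaven:
  (a) The amount in controversy is $234,500, which meets the USD 100,000 floor, which satisfies one of the alternatives. And the carve-out is inapplicable — the operative events occurred in Varstead, not Norhaven. Condition met.
  (b) The corporate defendant(s) are organised in Norhaven, not Istdale; the claim is an employment claim — no alternative holds. Condition not met.
  (c) The amount in controversy is $234,500, within the $250,000 ceiling, which satisfies one of the alternatives. The carve-out does not apply: the claim does not concern real property. Satisfied.
Only condition (b) fails.

(b)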